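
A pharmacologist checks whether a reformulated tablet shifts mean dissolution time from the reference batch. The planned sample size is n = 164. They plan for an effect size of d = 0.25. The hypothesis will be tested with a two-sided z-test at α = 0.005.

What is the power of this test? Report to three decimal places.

Noncentrality parameter: δ = d·√n = 0.25 × √164 = 3.2016
Critical value for a two-sided test at α = 0.005: z_{α/2} = 2.807.
Power = Φ(δ − 2.807) + Φ(−δ − 2.807) = Φ(0.395) + Φ(-6.009) = 0.6534 + 0.0000 = 0.6534.

Power ≈ 0.653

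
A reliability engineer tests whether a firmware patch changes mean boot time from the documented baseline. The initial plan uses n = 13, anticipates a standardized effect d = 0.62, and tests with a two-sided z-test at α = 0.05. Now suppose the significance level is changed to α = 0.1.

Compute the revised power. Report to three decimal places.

δ = d·√n = 0.62 × √13 = 2.2354 (unchanged). New critical value: z_{0.05} = 1.645.
Revised power = Φ(δ − 1.645) + Φ(−δ − 1.645) = Φ(0.591) + Φ(-3.880) = 0.7226 + 0.0001 = 0.7227.

Power ≈ 0.723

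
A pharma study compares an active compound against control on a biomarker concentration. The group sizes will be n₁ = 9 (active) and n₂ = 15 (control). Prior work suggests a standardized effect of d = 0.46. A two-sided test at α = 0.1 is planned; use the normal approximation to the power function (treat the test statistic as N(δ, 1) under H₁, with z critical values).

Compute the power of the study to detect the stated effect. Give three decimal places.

Noncentrality parameter: δ = d / √(1/n₁ + 1/n₂) = 0.46 / √(1/9 + 1/15) = 1.0910
Critical value for a two-sided test at α = 0.1: z_{α/2} = 1.645.
Power = Φ(δ − 1.645) + Φ(−δ − 1.645) = Φ(-0.554) + Φ(-2.736) = 0.2898 + 0.0031 = 0.2929.

Power ≈ 0.293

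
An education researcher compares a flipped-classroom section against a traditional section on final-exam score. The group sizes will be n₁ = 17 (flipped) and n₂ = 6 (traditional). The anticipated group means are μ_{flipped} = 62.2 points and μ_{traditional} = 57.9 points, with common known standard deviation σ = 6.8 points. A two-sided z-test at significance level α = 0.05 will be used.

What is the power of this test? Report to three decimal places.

Power ≈ 0.265

Standardized effect: d = |μ_{flipped} − μ_{traditional}| / σ = |62.2 − 57.9| / 6.8 = 0.6324
Noncentrality parameter: δ = d / √(1/n₁ + 1/n₂) = 0.6324 / √(1/17 + 1/6) = 1.3317
Two-sided α = 0.05 → critical value z_{0.025} = 1.960.
Power = Φ(δ − 1.960) + Φ(−δ − 1.960) = Φ(-0.628) + Φ(-3.292) = 0.2649 + 0.0005 = 0.2654.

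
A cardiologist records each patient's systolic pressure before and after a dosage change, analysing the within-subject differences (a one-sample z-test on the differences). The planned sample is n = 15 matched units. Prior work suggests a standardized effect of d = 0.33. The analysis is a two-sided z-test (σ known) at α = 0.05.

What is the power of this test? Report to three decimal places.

Power ≈ 0.248

Noncentrality parameter: δ = d·√n = 0.33 × √15 = 1.2781
Critical value for a two-sided test at α = 0.05: z_{α/2} = 1.960.
Power = Φ(δ − 1.960) + Φ(−δ − 1.960) = Φ(-0.682) + Φ(-3.238) = 0.2477 + 0.0006 = 0.2483.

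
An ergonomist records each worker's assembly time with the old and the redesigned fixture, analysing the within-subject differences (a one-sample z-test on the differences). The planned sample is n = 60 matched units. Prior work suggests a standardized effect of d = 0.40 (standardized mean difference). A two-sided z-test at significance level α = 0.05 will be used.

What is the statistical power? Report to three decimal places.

Power ≈ 0.873

Noncentrality parameter: δ = d·√n = 0.40 × √60 = 3.0984
Critical value for a two-sided test at α = 0.05: z_{α/2} = 1.960.
Power = Φ(δ − 1.960) + Φ(−δ − 1.960) = Φ(1.138) + Φ(-5.058) = 0.8725 + 0.0000 = 0.8725.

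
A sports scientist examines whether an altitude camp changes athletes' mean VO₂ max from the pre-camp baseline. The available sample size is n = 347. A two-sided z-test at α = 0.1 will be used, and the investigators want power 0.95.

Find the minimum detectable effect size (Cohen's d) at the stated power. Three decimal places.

Need Φ(δ − 1.645) = 0.95, so δ = 1.645 + 1.645 = 3.290.
(Lower-tail contribution to power is negligible for δ > 0.)
δ = d·√n ⇒ d = δ/√n = 3.290/√347 = 0.1766.

d ≈ 0.177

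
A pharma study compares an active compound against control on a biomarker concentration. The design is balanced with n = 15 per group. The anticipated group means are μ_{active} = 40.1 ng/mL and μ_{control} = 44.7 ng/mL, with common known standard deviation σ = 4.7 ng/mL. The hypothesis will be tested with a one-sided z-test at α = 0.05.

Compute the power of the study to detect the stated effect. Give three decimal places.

Power ≈ 0.850

Standardized effect: d = |μ_{active} − μ_{control}| / σ = |40.1 − 44.7| / 4.7 = 0.9787
Noncentrality parameter: δ = d·√(n/2) = 0.9787 × √(15/2) = 2.6803
Critical value for a one-sided test at α = 0.05: z_α = 1.645.
Power = Φ(δ − 1.645) = Φ(1.035) = 0.8498.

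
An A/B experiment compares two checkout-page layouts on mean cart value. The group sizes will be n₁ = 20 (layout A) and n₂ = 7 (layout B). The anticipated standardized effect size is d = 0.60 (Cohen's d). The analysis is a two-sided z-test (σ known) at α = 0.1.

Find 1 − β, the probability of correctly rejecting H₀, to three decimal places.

Noncentrality parameter: δ = d / √(1/n₁ + 1/n₂) = 0.60 / √(1/20 + 1/7) = 1.3663
Critical value for a two-sided test at α = 0.1: z_{α/2} = 1.645.
Power = Φ(δ − 1.645) + Φ(−δ − 1.645) = Φ(-0.279) + Φ(-3.011) = 0.3903 + 0.0013 = 0.3916.

Power ≈ 0.392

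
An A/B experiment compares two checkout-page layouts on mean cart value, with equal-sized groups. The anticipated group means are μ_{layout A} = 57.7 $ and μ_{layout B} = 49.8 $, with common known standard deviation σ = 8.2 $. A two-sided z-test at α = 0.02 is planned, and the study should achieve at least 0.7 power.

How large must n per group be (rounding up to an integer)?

Standardized effect: d = |μ_{layout A} − μ_{layout B}| / σ = |57.7 − 49.8| / 8.2 = 0.9634
For power 0.7 need Φ(δ − z_{0.01}) = 0.7, so δ = z_{0.01} + z_{0.30} = 2.326 + 0.524 = 2.851.
(The Φ(−δ − z_{α/2}) term is vanishingly small for δ > 0 and is dropped in the standard sample-size formula.)
δ = d·√(n/2) ⇒ n = 2(δ/d)² = 2 × (2.851 / 0.9634)² = 17.51.
Rounding up, n = 18 per group.

n = 18 per group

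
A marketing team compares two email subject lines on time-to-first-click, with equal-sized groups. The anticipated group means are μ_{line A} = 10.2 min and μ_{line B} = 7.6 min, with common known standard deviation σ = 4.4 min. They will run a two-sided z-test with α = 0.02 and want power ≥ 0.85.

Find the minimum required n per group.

n = 65 per group

Standardized effect: d = |μ_{line A} − μ_{line B}| / σ = |10.2 − 7.6| / 4.4 = 0.5909
Set Φ(δ − 2.326) = 0.85; then δ − 2.326 = Φ⁻¹(0.85) = 1.036, giving δ = 3.363.
(The Φ(−δ − z_{α/2}) term is vanishingly small for δ > 0 and is dropped in the standard sample-size formula.)
δ = d·√(n/2) ⇒ n = 2(δ/d)² = 2 × (3.363 / 0.5909)² = 64.77.
Rounding up, n = 65 per group.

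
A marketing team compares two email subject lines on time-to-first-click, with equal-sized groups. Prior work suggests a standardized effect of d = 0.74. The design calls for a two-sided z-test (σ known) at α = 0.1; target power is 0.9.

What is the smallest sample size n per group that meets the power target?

For power 0.9 need Φ(δ − z_{0.05}) = 0.9, so δ = z_{0.05} + z_{0.10} = 1.645 + 1.282 = 2.926.
(Ignoring the negligible lower-tail rejection probability gives the usual closed-form inversion.)
δ = d·√(n/2) ⇒ n = 2(δ/d)² = 2 × (2.926 / 0.74)² = 31.28.
Rounding up, n = 32 per group.

n = 32 per group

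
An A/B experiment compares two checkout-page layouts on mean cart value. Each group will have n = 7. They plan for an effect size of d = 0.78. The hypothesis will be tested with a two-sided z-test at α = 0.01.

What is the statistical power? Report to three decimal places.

Noncentrality parameter: δ = d·√(n/2) = 0.78 × √(7/2) = 1.4592
Critical value for a two-sided test at α = 0.01: z_{α/2} = 2.576.
Power = Φ(δ − 2.576) + Φ(−δ − 2.576) = Φ(-1.117) + Φ(-4.035) = 0.1321 + 0.0000 = 0.1321.

Power ≈ 0.132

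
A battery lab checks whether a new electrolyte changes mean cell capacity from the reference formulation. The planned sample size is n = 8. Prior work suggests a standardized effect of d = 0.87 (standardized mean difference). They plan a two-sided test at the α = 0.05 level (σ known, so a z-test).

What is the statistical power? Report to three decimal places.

Power ≈ 0.692

Noncentrality parameter: δ = d·√n = 0.87 × √8 = 2.4607
Critical value for a two-sided test at α = 0.05: z_{α/2} = 1.960.
Power = Φ(δ − 1.960) + Φ(−δ − 1.960) = Φ(0.501) + Φ(-4.421) = 0.6917 + 0.0000 = 0.6917.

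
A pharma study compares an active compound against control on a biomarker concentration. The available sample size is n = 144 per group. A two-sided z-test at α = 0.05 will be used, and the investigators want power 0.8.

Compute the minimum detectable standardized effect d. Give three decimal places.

Required noncentrality: δ = z_{0.025} + z_{0.20} = 1.960 + 0.842 = 2.802.
(Lower-tail contribution to power is negligible for δ > 0.)
δ = d·√(n/2) ⇒ d = δ/√(n/2) = 2.802/√(144/2) = 0.3302.

d ≈ 0.330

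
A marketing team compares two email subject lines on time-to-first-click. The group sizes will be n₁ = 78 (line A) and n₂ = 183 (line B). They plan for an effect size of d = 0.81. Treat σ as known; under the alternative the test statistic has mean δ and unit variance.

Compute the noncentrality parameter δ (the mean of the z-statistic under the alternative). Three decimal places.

δ ≈ 5.990

δ = d / √(1/n₁ + 1/n₂) = 0.81 / √(1/78 + 1/183) = 5.9901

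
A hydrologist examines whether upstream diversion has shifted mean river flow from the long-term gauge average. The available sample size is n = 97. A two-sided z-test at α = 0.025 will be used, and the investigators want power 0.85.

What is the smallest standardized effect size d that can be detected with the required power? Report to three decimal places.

d ≈ 0.333

Required noncentrality: δ = z_{0.0125} + z_{0.15} = 2.241 + 1.036 = 3.278.
(The second rejection-region term Φ(−δ − z_{α/2}) is negligible and dropped.)
δ = d·√n ⇒ d = δ/√n = 3.278/√97 = 0.3328.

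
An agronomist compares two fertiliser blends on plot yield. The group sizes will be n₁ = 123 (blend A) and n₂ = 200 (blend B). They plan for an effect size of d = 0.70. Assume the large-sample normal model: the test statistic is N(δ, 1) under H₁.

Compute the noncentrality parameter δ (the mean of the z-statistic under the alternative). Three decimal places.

δ = d / √(1/n₁ + 1/n₂) = 0.70 / √(1/123 + 1/200) = 6.1089

δ ≈ 6.109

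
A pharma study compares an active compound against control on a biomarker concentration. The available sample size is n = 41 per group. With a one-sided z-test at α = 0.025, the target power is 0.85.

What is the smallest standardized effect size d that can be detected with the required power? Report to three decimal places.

d ≈ 0.662

Required noncentrality: δ = z_{0.025} + z_{0.15} = 1.960 + 1.036 = 2.996.
δ = d·√(n/2) ⇒ d = δ/√(n/2) = 2.996/√(41/2) = 0.6618.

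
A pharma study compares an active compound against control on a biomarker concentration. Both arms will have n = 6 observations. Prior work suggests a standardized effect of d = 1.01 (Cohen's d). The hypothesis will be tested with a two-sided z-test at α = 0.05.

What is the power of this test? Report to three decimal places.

Noncentrality parameter: δ = d·√(n/2) = 1.01 × √(6/2) = 1.7494
Critical value for a two-sided test at α = 0.05: z_{α/2} = 1.960.
Power = Φ(δ − 1.960) + Φ(−δ − 1.960) = Φ(-0.211) + Φ(-3.709) = 0.4166 + 0.0001 = 0.4167.

Power ≈ 0.417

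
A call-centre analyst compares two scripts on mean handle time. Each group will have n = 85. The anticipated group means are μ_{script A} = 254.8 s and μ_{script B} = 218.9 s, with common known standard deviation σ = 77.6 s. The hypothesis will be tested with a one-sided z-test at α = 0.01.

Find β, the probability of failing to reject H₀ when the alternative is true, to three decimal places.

β ≈ 0.245

Standardized effect: d = |μ_{script A} − μ_{script B}| / σ = |254.8 − 218.9| / 77.6 = 0.4626
Noncentrality parameter: δ = d·√(n/2) = 0.4626 × √(85/2) = 3.0160
Critical value for a one-sided test at α = 0.01: z_α = 2.326.
Power = P(Z > 2.326 − δ) = Φ(0.690) = 0.7548.
Type II error: β = 1 − power = 1 − 0.7548 = 0.2452.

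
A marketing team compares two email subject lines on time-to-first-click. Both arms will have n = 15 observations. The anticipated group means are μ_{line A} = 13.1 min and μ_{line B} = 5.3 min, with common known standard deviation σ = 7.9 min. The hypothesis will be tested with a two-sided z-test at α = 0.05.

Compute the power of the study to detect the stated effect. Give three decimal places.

Power ≈ 0.772

Standardized effect: d = |μ_{line A} − μ_{line B}| / σ = |13.1 − 5.3| / 7.9 = 0.9873
Noncentrality parameter: δ = d·√(n/2) = 0.9873 × √(15/2) = 2.7039
Two-sided α = 0.05 → critical value z_{0.025} = 1.960.
Power = Φ(δ − 1.960) + Φ(−δ − 1.960) = Φ(0.744) + Φ(-4.664) = 0.7716 + 0.0000 = 0.7716.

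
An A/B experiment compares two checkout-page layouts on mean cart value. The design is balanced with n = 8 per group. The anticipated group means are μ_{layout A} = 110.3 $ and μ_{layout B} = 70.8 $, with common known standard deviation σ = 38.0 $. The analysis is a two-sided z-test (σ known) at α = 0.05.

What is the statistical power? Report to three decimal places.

Power ≈ 0.547

Standardized effect: d = |μ_{layout A} − μ_{layout B}| / σ = |110.3 − 70.8| / 38.0 = 1.0395
Noncentrality parameter: δ = d·√(n/2) = 1.0395 × √(8/2) = 2.0789
Two-sided α = 0.05 → critical value z_{0.025} = 1.960.
Power = Φ(δ − 1.960) + Φ(−δ − 1.960) = Φ(0.119) + Φ(-4.039) = 0.5474 + 0.0000 = 0.5474.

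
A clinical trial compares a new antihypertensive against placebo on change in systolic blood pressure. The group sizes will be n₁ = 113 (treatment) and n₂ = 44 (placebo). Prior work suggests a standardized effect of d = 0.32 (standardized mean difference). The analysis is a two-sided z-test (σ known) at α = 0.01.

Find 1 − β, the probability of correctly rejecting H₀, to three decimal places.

Power ≈ 0.219

Noncentrality parameter: δ = d / √(1/n₁ + 1/n₂) = 0.32 / √(1/113 + 1/44) = 1.8008
Critical value for a two-sided test at α = 0.01: z_{α/2} = 2.576.
Power = Φ(δ − 2.576) + Φ(−δ − 2.576) = Φ(-0.775) + Φ(-4.377) = 0.2192 + 0.0000 = 0.2192.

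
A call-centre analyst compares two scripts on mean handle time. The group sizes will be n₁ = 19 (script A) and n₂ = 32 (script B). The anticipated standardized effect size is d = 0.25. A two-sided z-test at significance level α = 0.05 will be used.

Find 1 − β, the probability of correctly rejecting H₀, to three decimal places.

Noncentrality parameter: δ = d / √(1/n₁ + 1/n₂) = 0.25 / √(1/19 + 1/32) = 0.8632
Critical value for a two-sided test at α = 0.05: z_{α/2} = 1.960.
Power = Φ(δ − 1.960) + Φ(−δ − 1.960) = Φ(-1.097) + Φ(-2.823) = 0.1364 + 0.0024 = 0.1387.

Power ≈ 0.139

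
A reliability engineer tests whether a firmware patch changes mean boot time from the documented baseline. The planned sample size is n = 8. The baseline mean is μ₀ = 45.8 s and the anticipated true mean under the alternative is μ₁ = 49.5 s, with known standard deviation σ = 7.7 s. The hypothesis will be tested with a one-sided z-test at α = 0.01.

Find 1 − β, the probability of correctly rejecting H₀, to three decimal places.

Standardized effect: d = |μ₁ − μ₀| / σ = |49.5 − 45.8| / 7.7 = 0.4805
Noncentrality parameter: δ = d·√n = 0.4805 × √8 = 1.3591
One-sided α = 0.01 → critical value z_{0.01} = 2.326.
Power = Φ(δ − 2.326) = Φ(-0.967) = 0.1667.

Power ≈ 0.167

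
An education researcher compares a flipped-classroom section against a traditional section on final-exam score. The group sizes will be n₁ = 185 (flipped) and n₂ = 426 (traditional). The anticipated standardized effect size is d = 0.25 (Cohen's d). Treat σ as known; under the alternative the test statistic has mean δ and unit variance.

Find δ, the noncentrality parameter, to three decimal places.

δ ≈ 2.839

δ = d / √(1/n₁ + 1/n₂) = 0.25 / √(1/185 + 1/426) = 2.8393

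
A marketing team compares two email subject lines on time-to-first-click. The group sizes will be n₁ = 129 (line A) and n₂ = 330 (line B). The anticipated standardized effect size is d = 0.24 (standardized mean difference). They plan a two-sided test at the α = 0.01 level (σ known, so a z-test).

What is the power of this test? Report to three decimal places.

Noncentrality parameter: δ = d / √(1/n₁ + 1/n₂) = 0.24 / √(1/129 + 1/330) = 2.3113
Critical value for a two-sided test at α = 0.01: z_{α/2} = 2.576.
Power = Φ(δ − 2.576) + Φ(−δ − 2.576) = Φ(-0.265) + Φ(-4.887) = 0.3957 + 0.0000 = 0.3957.

Power ≈ 0.396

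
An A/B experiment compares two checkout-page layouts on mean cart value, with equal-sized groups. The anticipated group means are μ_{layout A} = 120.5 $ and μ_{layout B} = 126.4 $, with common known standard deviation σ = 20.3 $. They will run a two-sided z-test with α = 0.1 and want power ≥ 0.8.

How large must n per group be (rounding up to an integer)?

n = 147 per group

Standardized effect: d = |μ_{layout A} − μ_{layout B}| / σ = |120.5 − 126.4| / 20.3 = 0.2906
Set Φ(δ − 1.645) = 0.8; then δ − 1.645 = Φ⁻¹(0.8) = 0.842, giving δ = 2.486.
(Ignoring the negligible lower-tail rejection probability gives the usual closed-form inversion.)
δ = d·√(n/2) ⇒ n = 2(δ/d)² = 2 × (2.486 / 0.2906)² = 146.38.
Rounding up, n = 147 per group.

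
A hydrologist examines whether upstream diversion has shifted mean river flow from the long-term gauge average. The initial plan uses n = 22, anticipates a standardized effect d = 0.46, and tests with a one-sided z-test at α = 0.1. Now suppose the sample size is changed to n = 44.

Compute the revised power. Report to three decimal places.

Power ≈ 0.962

With n = 44: δ = d·√n = 0.46 × √44 = 3.0513. Critical value z_{0.1} = 1.282.
Revised power = Φ(δ − 1.282) = Φ(1.770) = 0.9616.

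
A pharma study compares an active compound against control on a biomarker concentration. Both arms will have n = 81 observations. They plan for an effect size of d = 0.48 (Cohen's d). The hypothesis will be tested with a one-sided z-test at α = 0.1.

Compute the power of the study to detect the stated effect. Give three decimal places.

Power ≈ 0.962

Noncentrality parameter: δ = d·√(n/2) = 0.48 × √(81/2) = 3.0547
Critical value for a one-sided test at α = 0.1: z_α = 1.282.
Power = Φ(δ − 1.282) = Φ(1.773) = 0.9619.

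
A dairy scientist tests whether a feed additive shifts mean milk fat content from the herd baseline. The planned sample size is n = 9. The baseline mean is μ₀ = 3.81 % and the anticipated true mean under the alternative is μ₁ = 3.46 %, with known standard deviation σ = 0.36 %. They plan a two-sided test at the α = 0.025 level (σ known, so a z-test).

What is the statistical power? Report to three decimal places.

Power ≈ 0.750

Standardized effect: d = |μ₁ − μ₀| / σ = |3.46 − 3.81| / 0.36 = 0.9722
Noncentrality parameter: δ = d·√n = 0.9722 × √9 = 2.9167
Critical value for a two-sided test at α = 0.025: z_{α/2} = 2.241.
Power = Φ(δ − 2.241) + Φ(−δ − 2.241) = Φ(0.675) + Φ(-5.158) = 0.7502 + 0.0000 = 0.7502.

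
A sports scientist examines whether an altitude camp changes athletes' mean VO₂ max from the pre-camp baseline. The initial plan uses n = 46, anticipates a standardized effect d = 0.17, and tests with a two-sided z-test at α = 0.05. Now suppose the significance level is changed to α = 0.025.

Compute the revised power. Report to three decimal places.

Power ≈ 0.139

δ = d·√n = 0.17 × √46 = 1.1530 (unchanged). New critical value: z_{0.0125} = 2.241.
Revised power = Φ(δ − 2.241) + Φ(−δ − 2.241) = Φ(-1.088) + Φ(-3.394) = 0.1382 + 0.0003 = 0.1386.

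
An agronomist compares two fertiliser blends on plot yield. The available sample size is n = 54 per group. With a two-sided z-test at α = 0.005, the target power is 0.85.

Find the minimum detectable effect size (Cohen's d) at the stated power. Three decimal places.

d ≈ 0.740

Need Φ(δ − 2.807) = 0.85, so δ = 2.807 + 1.036 = 3.843.
(The second rejection-region term Φ(−δ − z_{α/2}) is negligible and dropped.)
δ = d·√(n/2) ⇒ d = δ/√(n/2) = 3.843/√(54/2) = 0.7397.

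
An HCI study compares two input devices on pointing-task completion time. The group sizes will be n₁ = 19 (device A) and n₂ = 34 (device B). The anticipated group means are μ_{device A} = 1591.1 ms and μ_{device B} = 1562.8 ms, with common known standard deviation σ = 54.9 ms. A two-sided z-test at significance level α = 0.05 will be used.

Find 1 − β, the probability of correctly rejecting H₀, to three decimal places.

Power ≈ 0.436

Standardized effect: d = |μ_{device A} − μ_{device B}| / σ = |1591.1 − 1562.8| / 54.9 = 0.5155
Noncentrality parameter: δ = d / √(1/n₁ + 1/n₂) = 0.5155 / √(1/19 + 1/34) = 1.7997
Two-sided α = 0.05 → critical value z_{0.025} = 1.960.
Power = Φ(δ − 1.960) + Φ(−δ − 1.960) = Φ(-0.160) + Φ(-3.760) = 0.4363 + 0.0001 = 0.4364.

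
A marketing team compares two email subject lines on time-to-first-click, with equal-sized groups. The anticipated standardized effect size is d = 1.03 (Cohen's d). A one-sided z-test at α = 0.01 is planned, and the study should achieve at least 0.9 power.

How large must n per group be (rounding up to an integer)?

n = 25 per group

Set Φ(δ − 2.326) = 0.9; then δ − 2.326 = Φ⁻¹(0.9) = 1.282, giving δ = 3.608.
δ = d·√(n/2) ⇒ n = 2(δ/d)² = 2 × (3.608 / 1.03)² = 24.54.
Rounding up, n = 25 per group.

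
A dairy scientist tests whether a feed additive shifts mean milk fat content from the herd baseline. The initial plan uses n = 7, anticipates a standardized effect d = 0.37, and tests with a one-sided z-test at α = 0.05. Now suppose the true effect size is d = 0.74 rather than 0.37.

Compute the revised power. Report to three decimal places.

Power ≈ 0.623

With d = 0.74: δ = d·√n = 0.74 × √7 = 1.9579. Critical value z_{0.05} = 1.645.
Revised power = P(Z > 1.645 − δ) = Φ(0.313) = 0.6229.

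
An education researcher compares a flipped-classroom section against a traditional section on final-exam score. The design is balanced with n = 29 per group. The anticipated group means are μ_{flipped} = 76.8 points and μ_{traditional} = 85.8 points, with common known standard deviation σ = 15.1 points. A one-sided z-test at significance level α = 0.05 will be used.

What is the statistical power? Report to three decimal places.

Power ≈ 0.734

Standardized effect: d = |μ_{flipped} − μ_{traditional}| / σ = |76.8 − 85.8| / 15.1 = 0.5960
Noncentrality parameter: δ = d·√(n/2) = 0.5960 × √(29/2) = 2.2696
One-sided α = 0.05 → critical value z_{0.05} = 1.645.
Power = P(Z > 1.645 − δ) = Φ(0.625) = 0.7339.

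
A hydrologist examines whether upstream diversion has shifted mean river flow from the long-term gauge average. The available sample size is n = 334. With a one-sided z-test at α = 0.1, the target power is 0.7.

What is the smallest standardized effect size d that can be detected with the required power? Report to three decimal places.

Required noncentrality: δ = z_{0.1} + z_{0.30} = 1.282 + 0.524 = 1.806.
δ = d·√n ⇒ d = δ/√n = 1.806/√334 = 0.0988.

d ≈ 0.099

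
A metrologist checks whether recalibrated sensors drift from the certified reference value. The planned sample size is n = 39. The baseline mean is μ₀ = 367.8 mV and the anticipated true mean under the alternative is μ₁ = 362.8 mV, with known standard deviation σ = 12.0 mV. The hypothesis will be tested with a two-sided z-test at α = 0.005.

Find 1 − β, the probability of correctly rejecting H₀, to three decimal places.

Power ≈ 0.419

Standardized effect: d = |μ₁ − μ₀| / σ = |362.8 − 367.8| / 12.0 = 0.4167
Noncentrality parameter: δ = d·√n = 0.4167 × √39 = 2.6021
Critical value for a two-sided test at α = 0.005: z_{α/2} = 2.807.
Power = Φ(δ − 2.807) + Φ(−δ − 2.807) = Φ(-0.205) + Φ(-5.409) = 0.4188 + 0.0000 = 0.4188.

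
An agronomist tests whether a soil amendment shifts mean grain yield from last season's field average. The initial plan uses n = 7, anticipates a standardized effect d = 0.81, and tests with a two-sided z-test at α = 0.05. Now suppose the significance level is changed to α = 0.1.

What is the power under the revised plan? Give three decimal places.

Power ≈ 0.691

δ = d·√n = 0.81 × √7 = 2.1431 (unchanged). New critical value: z_{0.05} = 1.645.
Revised power = Φ(δ − 1.645) + Φ(−δ − 1.645) = Φ(0.498) + Φ(-3.788) = 0.6908 + 0.0001 = 0.6909.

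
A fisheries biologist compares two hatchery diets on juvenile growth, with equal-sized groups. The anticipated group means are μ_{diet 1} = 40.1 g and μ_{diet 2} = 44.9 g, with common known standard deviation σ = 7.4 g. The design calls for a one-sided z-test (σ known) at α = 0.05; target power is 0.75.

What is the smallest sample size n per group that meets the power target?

n = 26 per group

Standardized effect: d = |μ_{diet 1} − μ_{diet 2}| / σ = |40.1 − 44.9| / 7.4 = 0.6486
Set Φ(δ − 1.645) = 0.75; then δ − 1.645 = Φ⁻¹(0.75) = 0.674, giving δ = 2.319.
δ = d·√(n/2) ⇒ n = 2(δ/d)² = 2 × (2.319 / 0.6486)² = 25.57.
Round up to the next whole unit.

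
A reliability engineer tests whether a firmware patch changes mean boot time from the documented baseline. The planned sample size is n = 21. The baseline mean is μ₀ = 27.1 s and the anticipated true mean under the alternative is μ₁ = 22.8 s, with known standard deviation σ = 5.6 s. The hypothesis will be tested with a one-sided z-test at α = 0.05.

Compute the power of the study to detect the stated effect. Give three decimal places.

Power ≈ 0.970

Standardized effect: d = |μ₁ − μ₀| / σ = |22.8 − 27.1| / 5.6 = 0.7679
Noncentrality parameter: δ = d·√n = 0.7679 × √21 = 3.5188
One-sided α = 0.05 → critical value z_{0.05} = 1.645.
Power = Φ(δ − 1.645) = Φ(1.874) = 0.9695.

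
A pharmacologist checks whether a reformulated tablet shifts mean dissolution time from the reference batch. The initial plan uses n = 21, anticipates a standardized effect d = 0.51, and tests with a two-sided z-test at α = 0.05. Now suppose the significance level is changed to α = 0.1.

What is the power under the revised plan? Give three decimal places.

δ = d·√n = 0.51 × √21 = 2.3371 (unchanged). New critical value: z_{0.05} = 1.645.
Revised power = Φ(δ − 1.645) + Φ(−δ − 1.645) = Φ(0.692) + Φ(-3.982) = 0.7556 + 0.0000 = 0.7556.

Power ≈ 0.756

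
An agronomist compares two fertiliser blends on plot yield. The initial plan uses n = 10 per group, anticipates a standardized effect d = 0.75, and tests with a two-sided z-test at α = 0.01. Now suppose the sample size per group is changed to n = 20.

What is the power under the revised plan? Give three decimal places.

Power ≈ 0.419

With n = 20 per group: δ = d·√(n/2) = 0.75 × √(20/2) = 2.3717. Critical value z_{0.005} = 2.576.
Revised power = Φ(δ − 2.576) + Φ(−δ − 2.576) = Φ(-0.204) + Φ(-4.948) = 0.4191 + 0.0000 = 0.4191.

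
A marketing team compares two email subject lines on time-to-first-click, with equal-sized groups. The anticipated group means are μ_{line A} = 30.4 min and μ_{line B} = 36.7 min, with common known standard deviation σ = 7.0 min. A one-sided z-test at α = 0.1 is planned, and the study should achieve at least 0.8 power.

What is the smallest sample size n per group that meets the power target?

Standardized effect: d = |μ_{line A} − μ_{line B}| / σ = |30.4 − 36.7| / 7.0 = 0.9000
Set Φ(δ − 1.282) = 0.8; then δ − 1.282 = Φ⁻¹(0.8) = 0.842, giving δ = 2.123.
δ = d·√(n/2) ⇒ n = 2(δ/d)² = 2 × (2.123 / 0.9000)² = 11.13.
Round up to the next whole unit.

n = 12 per group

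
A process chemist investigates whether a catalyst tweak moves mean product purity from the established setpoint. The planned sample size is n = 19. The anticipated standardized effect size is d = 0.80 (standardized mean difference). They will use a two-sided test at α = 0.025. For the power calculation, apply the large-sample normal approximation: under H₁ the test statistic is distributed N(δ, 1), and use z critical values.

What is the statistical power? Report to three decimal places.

Power ≈ 0.894

Noncentrality parameter: δ = d·√n = 0.80 × √19 = 3.4871
Critical value for a two-sided test at α = 0.025: z_{α/2} = 2.241.
Power = Φ(δ − 2.241) + Φ(−δ − 2.241) = Φ(1.246) + Φ(-5.729) = 0.8936 + 0.0000 = 0.8936.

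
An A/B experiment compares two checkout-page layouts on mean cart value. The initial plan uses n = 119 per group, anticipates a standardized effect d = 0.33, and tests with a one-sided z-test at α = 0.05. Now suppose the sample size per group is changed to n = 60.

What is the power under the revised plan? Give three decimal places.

Power ≈ 0.565

With n = 60 per group: δ = d·√(n/2) = 0.33 × √(60/2) = 1.8075. Critical value z_{0.05} = 1.645.
Revised power = Φ(δ − 1.645) = Φ(0.163) = 0.5646.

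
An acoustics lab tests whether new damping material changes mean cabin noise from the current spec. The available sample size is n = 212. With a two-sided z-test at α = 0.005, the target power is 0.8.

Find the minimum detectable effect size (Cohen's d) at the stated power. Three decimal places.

d ≈ 0.251

Need Φ(δ − 2.807) = 0.8, so δ = 2.807 + 0.842 = 3.649.
(The second rejection-region term Φ(−δ − z_{α/2}) is negligible and dropped.)
δ = d·√n ⇒ d = δ/√n = 3.649/√212 = 0.2506.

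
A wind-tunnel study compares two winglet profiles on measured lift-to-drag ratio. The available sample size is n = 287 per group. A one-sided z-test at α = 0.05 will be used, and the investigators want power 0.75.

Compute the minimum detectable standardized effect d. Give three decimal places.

Need Φ(δ − 1.645) = 0.75, so δ = 1.645 + 0.674 = 2.319.
δ = d·√(n/2) ⇒ d = δ/√(n/2) = 2.319/√(287/2) = 0.1936.

d ≈ 0.194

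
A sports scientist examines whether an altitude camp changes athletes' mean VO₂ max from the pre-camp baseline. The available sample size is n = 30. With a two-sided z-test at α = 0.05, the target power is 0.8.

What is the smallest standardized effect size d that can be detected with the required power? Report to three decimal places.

Need Φ(δ − 1.960) = 0.8, so δ = 1.960 + 0.842 = 2.802.
(The second rejection-region term Φ(−δ − z_{α/2}) is negligible and dropped.)
δ = d·√n ⇒ d = δ/√n = 2.802/√30 = 0.5115.

d ≈ 0.511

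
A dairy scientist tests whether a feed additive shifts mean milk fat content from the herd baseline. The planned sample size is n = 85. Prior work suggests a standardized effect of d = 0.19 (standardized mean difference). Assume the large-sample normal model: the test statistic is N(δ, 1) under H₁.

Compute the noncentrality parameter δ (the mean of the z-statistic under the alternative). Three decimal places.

δ ≈ 1.752

The noncentrality parameter scales effect size by the design's sample-size factor: δ = d·√n = 0.19 × √85 = 1.7517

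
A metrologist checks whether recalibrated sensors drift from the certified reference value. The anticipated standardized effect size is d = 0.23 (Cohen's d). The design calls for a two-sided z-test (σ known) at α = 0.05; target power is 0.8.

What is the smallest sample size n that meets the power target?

n = 149

For power 0.8 need Φ(δ − z_{0.025}) = 0.8, so δ = z_{0.025} + z_{0.20} = 1.960 + 0.842 = 2.802.
(The Φ(−δ − z_{α/2}) term is vanishingly small for δ > 0 and is dropped in the standard sample-size formula.)
δ = d·√n ⇒ n = (δ/d)² = (2.802 / 0.23)² = 148.37.
Rounding up, n = 149.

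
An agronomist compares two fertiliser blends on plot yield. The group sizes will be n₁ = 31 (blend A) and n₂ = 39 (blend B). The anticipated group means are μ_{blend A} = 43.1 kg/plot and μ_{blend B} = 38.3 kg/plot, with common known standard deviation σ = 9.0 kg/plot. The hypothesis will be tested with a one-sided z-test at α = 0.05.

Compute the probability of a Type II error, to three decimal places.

Standardized effect: d = |μ_{blend A} − μ_{blend B}| / σ = |43.1 − 38.3| / 9.0 = 0.5333
Noncentrality parameter: δ = d / √(1/n₁ + 1/n₂) = 0.5333 / √(1/31 + 1/39) = 2.2165
One-sided α = 0.05 → critical value z_{0.05} = 1.645.
Power = P(Z > 1.645 − δ) = Φ(0.572) = 0.7162.
Type II error: β = 1 − power = 1 − 0.7162 = 0.2838.

β ≈ 0.284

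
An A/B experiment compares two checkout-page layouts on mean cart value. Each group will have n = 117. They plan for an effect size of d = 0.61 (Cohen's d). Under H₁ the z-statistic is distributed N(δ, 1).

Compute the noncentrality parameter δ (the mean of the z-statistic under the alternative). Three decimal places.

δ = d·√(n/2) = 0.61 × √(117/2) = 4.6656

δ ≈ 4.666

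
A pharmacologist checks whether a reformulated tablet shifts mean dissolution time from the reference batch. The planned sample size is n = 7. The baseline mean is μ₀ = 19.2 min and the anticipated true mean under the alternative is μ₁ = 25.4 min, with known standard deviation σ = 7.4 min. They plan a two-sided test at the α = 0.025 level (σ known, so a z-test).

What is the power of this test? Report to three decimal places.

Power ≈ 0.490

Standardized effect: d = |μ₁ − μ₀| / σ = |25.4 − 19.2| / 7.4 = 0.8378
Noncentrality parameter: δ = d·√n = 0.8378 × √7 = 2.2167
Critical value for a two-sided test at α = 0.025: z_{α/2} = 2.241.
Power = Φ(δ − 2.241) + Φ(−δ − 2.241) = Φ(-0.025) + Φ(-4.458) = 0.4902 + 0.0000 = 0.4902.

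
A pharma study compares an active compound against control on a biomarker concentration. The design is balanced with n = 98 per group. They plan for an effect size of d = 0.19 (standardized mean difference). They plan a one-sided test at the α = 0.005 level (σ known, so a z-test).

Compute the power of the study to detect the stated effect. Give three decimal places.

Power ≈ 0.106

Noncentrality parameter: δ = d·√(n/2) = 0.19 × √(98/2) = 1.3300
One-sided α = 0.005 → critical value z_{0.005} = 2.576.
Power = Φ(δ − 2.576) = Φ(-1.246) = 0.1064.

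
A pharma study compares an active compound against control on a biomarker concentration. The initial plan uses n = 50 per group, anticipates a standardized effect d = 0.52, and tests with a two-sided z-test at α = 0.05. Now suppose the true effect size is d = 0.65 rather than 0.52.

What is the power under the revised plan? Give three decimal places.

Power ≈ 0.901

With d = 0.65: δ = d·√(n/2) = 0.65 × √(50/2) = 3.2500. Critical value z_{0.025} = 1.960.
Revised power = Φ(δ − 1.960) + Φ(−δ − 1.960) = Φ(1.290) + Φ(-5.210) = 0.9015 + 0.0000 = 0.9015.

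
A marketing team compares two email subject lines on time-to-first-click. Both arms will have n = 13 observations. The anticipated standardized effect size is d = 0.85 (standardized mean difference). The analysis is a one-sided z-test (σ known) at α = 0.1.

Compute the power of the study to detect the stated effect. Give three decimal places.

Power ≈ 0.812

Noncentrality parameter: δ = d·√(n/2) = 0.85 × √(13/2) = 2.1671
One-sided α = 0.1 → critical value z_{0.1} = 1.282.
Power = Φ(δ − 1.282) = Φ(0.886) = 0.8121.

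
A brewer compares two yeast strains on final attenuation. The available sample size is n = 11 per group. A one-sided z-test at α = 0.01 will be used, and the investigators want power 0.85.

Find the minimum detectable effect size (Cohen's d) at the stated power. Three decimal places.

d ≈ 1.434

Need Φ(δ − 2.326) = 0.85, so δ = 2.326 + 1.036 = 3.363.
δ = d·√(n/2) ⇒ d = δ/√(n/2) = 3.363/√(11/2) = 1.4339.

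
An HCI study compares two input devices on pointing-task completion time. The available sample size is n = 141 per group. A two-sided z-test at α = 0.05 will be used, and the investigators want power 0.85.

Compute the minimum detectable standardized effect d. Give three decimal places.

d ≈ 0.357

Need Φ(δ − 1.960) = 0.85, so δ = 1.960 + 1.036 = 2.996.
(Lower-tail contribution to power is negligible for δ > 0.)
δ = d·√(n/2) ⇒ d = δ/√(n/2) = 2.996/√(141/2) = 0.3569.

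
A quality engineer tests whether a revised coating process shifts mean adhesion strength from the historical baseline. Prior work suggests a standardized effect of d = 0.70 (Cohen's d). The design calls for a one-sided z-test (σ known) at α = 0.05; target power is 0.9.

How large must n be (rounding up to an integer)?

n = 18

For power 0.9 need Φ(δ − z_{0.05}) = 0.9, so δ = z_{0.05} + z_{0.10} = 1.645 + 1.282 = 2.926.
δ = d·√n ⇒ n = (δ/d)² = (2.926 / 0.70)² = 17.48.
Rounding up, n = 18.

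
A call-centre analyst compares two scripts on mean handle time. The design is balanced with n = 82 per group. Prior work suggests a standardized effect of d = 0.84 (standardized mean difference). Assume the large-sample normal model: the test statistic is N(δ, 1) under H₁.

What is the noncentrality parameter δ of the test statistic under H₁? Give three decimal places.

δ = d·√(n/2) = 0.84 × √(82/2) = 5.3786

δ ≈ 5.379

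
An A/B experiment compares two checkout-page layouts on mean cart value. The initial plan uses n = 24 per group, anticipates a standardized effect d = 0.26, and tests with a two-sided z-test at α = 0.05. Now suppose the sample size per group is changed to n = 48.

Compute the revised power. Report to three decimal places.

Power ≈ 0.247

With n = 48 per group: δ = d·√(n/2) = 0.26 × √(48/2) = 1.2737. Critical value z_{0.025} = 1.960.
Revised power = Φ(δ − 1.960) + Φ(−δ − 1.960) = Φ(-0.686) + Φ(-3.234) = 0.2463 + 0.0006 = 0.2469.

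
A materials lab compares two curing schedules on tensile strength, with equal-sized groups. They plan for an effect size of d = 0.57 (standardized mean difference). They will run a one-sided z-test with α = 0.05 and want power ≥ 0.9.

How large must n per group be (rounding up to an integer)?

n = 53 per group

For power 0.9 need Φ(δ − z_{0.05}) = 0.9, so δ = z_{0.05} + z_{0.10} = 1.645 + 1.282 = 2.926.
δ = d·√(n/2) ⇒ n = 2(δ/d)² = 2 × (2.926 / 0.57)² = 52.72.
Round up to the next whole unit.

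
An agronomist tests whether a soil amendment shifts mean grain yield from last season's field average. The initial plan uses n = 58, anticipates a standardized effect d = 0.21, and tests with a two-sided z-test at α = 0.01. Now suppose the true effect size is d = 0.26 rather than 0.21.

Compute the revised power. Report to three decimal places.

Power ≈ 0.276

With d = 0.26: δ = d·√n = 0.26 × √58 = 1.9801. Critical value z_{0.005} = 2.576.
Revised power = Φ(δ − 2.576) + Φ(−δ − 2.576) = Φ(-0.596) + Φ(-4.556) = 0.2757 + 0.0000 = 0.2757.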